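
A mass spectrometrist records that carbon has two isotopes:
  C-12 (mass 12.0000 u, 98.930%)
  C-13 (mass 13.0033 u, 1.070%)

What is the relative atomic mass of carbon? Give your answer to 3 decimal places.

12.011 u

Ar = Σ fᵢ·mᵢ = 0.98930 × 12.0000 + 0.01070 × 13.0033
= 11.87160 + 0.13914 = 12.01074 u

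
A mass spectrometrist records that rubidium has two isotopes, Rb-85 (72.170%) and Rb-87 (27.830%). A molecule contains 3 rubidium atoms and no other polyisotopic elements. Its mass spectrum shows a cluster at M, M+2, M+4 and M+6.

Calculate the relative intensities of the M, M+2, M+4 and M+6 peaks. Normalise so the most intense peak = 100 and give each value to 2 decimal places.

The 3 Rb atoms are independent, so intensities follow the terms of (0.72170 + 0.27830)^3.
P(M) = 0.72170^3 = 0.375898
P(M+2) = 3 × 0.72170^2 × 0.27830^1 = 0.434858
P(M+4) = 3 × 0.72170^1 × 0.27830^2 = 0.167689
P(M+6) = 0.27830^3 = 0.021555
The M+2 peak is largest (0.434858); scaling to 100 gives 86.44 : 100.00 : 38.56 : 4.96.

86.44 : 100.00 : 38.56 : 4.96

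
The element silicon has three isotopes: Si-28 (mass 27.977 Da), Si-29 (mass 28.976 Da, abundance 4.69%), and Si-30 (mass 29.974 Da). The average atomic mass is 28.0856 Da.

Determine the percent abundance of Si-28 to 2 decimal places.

92.22%

The remaining 95.31% is split between Si-28 (fraction x) and Si-30 (fraction 0.9531 − x).
Substituting: 27.977x + 29.974(0.9531 − x) = 26.7266256
(27.977 − 29.974)x = -1.8415938  ⇒  x = 0.92218, y = 0.03092
Si-28: 92.22%, Si-30: 3.09%.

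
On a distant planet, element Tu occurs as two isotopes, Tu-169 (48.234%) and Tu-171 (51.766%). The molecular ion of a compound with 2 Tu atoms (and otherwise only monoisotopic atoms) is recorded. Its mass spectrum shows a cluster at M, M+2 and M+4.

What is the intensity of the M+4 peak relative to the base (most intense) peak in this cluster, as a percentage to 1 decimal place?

Binomial terms of (0.48234 + 0.51766)^2: M 0.2327, M+2 0.4994, M+4 0.2680 → M+2 is the base peak.
P(M+2) = C(2,1) × 0.48234^1 × 0.51766^1 = 2 × 0.48234 × 0.51766 = 0.499376 (base)
P(M+4) = C(2,2) × 0.48234^0 × 0.51766^2 = 1 × 1.0000 × 0.26797188 = 0.267972
Relative intensity = 0.267972 / 0.499376 × 100 = 53.7

53.7%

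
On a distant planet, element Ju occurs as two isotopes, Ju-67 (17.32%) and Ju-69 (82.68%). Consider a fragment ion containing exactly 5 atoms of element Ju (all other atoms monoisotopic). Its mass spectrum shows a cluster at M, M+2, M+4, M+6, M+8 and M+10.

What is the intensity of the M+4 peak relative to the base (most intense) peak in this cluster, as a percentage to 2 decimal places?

8.78%

(0.1732 + 0.8268)^5 gives M 0.0002, M+2 0.0037, M+4 0.0355, M+6 0.1695, M+8 0.4047, M+10 0.3864; the largest is M+8.
P(M+8) = C(5,4) × 0.1732^1 × 0.8268^4 = 5 × 0.1732 × 0.46730655 = 0.404687 (base)
P(M+4) = C(5,2) × 0.1732^3 × 0.8268^2 = 10 × 0.0051957 × 0.68359824 = 0.035518
Relative intensity = 0.035518 / 0.404687 × 100 = 8.78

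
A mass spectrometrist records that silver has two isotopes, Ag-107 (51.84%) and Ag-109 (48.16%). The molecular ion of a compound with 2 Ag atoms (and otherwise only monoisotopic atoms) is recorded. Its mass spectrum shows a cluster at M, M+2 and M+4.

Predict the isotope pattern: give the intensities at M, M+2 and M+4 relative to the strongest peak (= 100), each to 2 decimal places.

53.82 : 100.00 : 46.45

Each Ag atom is independently Ag-107 (p = 0.5184) or Ag-109 (q = 0.4816); the cluster is the binomial expansion (p + q)^2.
P(M) = 0.5184^2 = 0.268739
P(M+2) = 2 × 0.5184^1 × 0.4816^1 = 0.499323
P(M+4) = 0.4816^2 = 0.231939
The M+2 peak is largest (0.499323); scaling to 100 gives 53.82 : 100.00 : 46.45.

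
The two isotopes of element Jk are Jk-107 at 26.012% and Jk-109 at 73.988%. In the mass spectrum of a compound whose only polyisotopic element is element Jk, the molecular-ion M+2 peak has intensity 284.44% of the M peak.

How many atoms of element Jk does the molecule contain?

1

With n Jk atoms, P(M+2)/P(M) = C(n,1)·p^(n−1)q / p^n = n·q/p = n · 0.73988/0.26012.
n = 2.8444 × 0.26012/0.73988 = 1.00 ≈ 1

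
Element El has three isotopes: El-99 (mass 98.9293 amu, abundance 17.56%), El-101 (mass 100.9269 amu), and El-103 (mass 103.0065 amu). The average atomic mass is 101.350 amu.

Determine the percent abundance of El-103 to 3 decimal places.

The remaining 82.44% is split between El-101 (fraction x) and El-103 (fraction 0.8244 − x).
Substituting: 100.9269x + 103.0065(0.8244 − x) = 83.97801492
(100.9269 − 103.0065)x = -0.94054368  ⇒  x = 0.45227, y = 0.37213
El-101: 45.227%, El-103: 37.213%.

37.213%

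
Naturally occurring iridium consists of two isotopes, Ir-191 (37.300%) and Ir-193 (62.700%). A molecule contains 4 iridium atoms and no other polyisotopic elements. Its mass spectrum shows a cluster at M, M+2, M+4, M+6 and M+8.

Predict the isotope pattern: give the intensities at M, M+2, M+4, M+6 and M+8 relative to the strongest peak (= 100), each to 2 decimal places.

5.26 : 35.39 : 89.23 : 100.00 : 42.02

The 4 Ir atoms are independent, so intensities follow the terms of (0.37300 + 0.62700)^4.
P(M) = 0.37300^4 = 0.019357
P(M+2) = 4 × 0.37300^3 × 0.62700^1 = 0.130153
P(M+4) = 6 × 0.37300^2 × 0.62700^2 = 0.328174
P(M+6) = 4 × 0.37300^1 × 0.62700^3 = 0.367766
P(M+8) = 0.62700^4 = 0.154550
The M+6 peak is largest (0.367766); scaling to 100 gives 5.26 : 35.39 : 89.23 : 100.00 : 42.02.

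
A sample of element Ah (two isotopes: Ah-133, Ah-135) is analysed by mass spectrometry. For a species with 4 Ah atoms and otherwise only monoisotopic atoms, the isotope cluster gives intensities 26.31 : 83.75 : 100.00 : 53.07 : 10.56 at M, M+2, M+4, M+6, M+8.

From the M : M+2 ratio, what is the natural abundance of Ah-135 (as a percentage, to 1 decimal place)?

Let p = fractional abundance of Ah-133. I(M+2)/I(M) = [C(4,1)·p^3·(1−p)] / p^4 = 4·(1−p)/p = 83.75/26.31 = 3.1832
(1−p)/p = 3.1832/4 = 0.7958  ⇒  p = 1/(1 + 0.7958) = 0.5569
Ah-133: 55.7%, Ah-135: 44.3%.

44.3%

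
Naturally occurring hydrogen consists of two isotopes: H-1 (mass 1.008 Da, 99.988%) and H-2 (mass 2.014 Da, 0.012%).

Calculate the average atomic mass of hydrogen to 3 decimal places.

Average mass = Σ (abundance × isotope mass) = 0.99988 × 1.008 + 0.00012 × 2.014
= 1.0079 + 0.0002 = 1.0081 Da

1.008 Da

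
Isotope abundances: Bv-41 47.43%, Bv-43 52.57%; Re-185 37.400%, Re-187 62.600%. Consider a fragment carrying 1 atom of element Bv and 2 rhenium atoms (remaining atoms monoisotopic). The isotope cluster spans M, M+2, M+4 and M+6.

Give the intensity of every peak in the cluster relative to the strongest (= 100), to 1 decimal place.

Element Bv pattern (n=1): 0.4743 : 0.5257
Rhenium pattern (n=2): 0.139876 : 0.468248 : 0.391876
Convolve the two distributions (both contribute in 2-u steps):
  M: 0.4743×0.139876 = 0.066343
  M+2: 0.4743×0.468248 + 0.5257×0.139876 = 0.295623
  M+4: 0.4743×0.391876 + 0.5257×0.468248 = 0.432025
  M+6: 0.5257×0.391876 = 0.206009
Scale to base peak (0.432025) = 100: 15.4 : 68.4 : 100.0 : 47.7

15.4 : 68.4 : 100.0 : 47.7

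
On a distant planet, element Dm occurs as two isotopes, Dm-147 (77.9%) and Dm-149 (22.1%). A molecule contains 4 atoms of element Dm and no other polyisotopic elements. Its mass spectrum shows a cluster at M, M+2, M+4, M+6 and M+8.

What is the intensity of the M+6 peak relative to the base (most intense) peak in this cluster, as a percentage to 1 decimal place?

8.0%

Binomial terms of (0.779 + 0.221)^4: M 0.3683, M+2 0.4179, M+4 0.1778, M+6 0.0336, M+8 0.0024 → M+2 is the base peak.
P(M+2) = C(4,1) × 0.779^3 × 0.221^1 = 4 × 0.47272914 × 0.2210 = 0.417893 (base)
P(M+6) = C(4,3) × 0.779^1 × 0.221^3 = 4 × 0.7790 × 0.01079386 = 0.033634
Relative intensity = 0.033634 / 0.417893 × 100 = 8.0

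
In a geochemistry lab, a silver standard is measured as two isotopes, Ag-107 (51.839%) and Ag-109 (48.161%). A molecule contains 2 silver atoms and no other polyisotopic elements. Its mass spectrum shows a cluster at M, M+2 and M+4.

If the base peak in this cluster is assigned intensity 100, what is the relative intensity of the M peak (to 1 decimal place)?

Term probabilities: M 0.2687, M+2 0.4993, M+4 0.2319. Base peak = M+2.
P(M+2) = C(2,1) × 0.51839^1 × 0.48161^1 = 2 × 0.51839 × 0.48161 = 0.499324 (base)
P(M) = C(2,0) × 0.51839^2 × 0.48161^0 = 1 × 0.26872819 × 1.0000 = 0.268728
Relative intensity = 0.268728 / 0.499324 × 100 = 53.8

53.8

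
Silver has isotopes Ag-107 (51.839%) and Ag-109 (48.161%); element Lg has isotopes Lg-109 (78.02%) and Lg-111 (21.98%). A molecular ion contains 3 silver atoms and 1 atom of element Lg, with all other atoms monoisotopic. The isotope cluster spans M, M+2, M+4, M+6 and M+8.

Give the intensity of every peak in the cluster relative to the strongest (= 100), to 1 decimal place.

29.6 : 90.9 : 100.0 : 45.4 : 6.7

Silver pattern (n=3): 0.13930601 : 0.38826655 : 0.36071887 : 0.11170857
Element Lg pattern (n=1): 0.7802 : 0.2198
Convolve the two distributions (both contribute in 2-u steps):
  M: 0.13930601×0.7802 = 0.108687
  M+2: 0.13930601×0.2198 + 0.38826655×0.7802 = 0.333545
  M+4: 0.38826655×0.2198 + 0.36071887×0.7802 = 0.366774
  M+6: 0.36071887×0.2198 + 0.11170857×0.7802 = 0.166441
  M+8: 0.11170857×0.2198 = 0.024554
Scale to base peak (0.366774) = 100: 29.6 : 90.9 : 100.0 : 45.4 : 6.7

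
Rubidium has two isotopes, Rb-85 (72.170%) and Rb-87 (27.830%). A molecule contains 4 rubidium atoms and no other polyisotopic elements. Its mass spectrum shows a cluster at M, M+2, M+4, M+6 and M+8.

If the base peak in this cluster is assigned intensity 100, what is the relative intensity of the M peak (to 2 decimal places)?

Term probabilities: M 0.2713, M+2 0.4184, M+4 0.2420, M+6 0.0622, M+8 0.0060. Base peak = M+2.
P(M+2) = C(4,1) × 0.72170^3 × 0.27830^1 = 4 × 0.37589809 × 0.2783 = 0.418450 (base)
P(M) = C(4,0) × 0.72170^4 × 0.27830^0 = 1 × 0.27128565 × 1.0000 = 0.271286
Relative intensity = 0.271286 / 0.418450 × 100 = 64.83

64.83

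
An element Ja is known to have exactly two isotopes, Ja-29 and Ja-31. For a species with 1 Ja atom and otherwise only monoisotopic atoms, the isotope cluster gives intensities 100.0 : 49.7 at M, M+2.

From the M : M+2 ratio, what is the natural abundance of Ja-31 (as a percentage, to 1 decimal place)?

Write p for the Ja-29 fraction. I(M+2)/I(M) = [C(1,1)·p^0·(1−p)] / p^1 = 1·(1−p)/p = 49.7/100.0 = 0.4970
(1−p)/p = 0.4970/1 = 0.4970  ⇒  p = 1/(1 + 0.4970) = 0.6680
Ja-29: 66.8%, Ja-31: 33.2%.

33.2%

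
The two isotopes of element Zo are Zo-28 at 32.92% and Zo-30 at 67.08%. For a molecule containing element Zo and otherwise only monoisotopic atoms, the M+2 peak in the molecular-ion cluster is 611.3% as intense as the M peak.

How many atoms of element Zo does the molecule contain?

For n independent Zo atoms, I(M+2)/I(M) = n · (abundance Zo-30) / (abundance Zo-28) = n · 0.6708/0.3292.
n = 6.113 × 0.3292/0.6708 = 3.00 ≈ 3

3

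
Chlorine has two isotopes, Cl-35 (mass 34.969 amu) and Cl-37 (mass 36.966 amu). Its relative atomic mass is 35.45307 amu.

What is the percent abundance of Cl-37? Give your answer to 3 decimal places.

24.240%

With x = fraction of Cl-35 (so Cl-37 is 1 − x):
34.969·x + 36.966·(1 − x) = 35.45307
(34.969 − 36.966)·x = 35.45307 − 36.966
x = -1.51293 / -1.997 = 0.75760 → 75.760% Cl-35, 24.240% Cl-37.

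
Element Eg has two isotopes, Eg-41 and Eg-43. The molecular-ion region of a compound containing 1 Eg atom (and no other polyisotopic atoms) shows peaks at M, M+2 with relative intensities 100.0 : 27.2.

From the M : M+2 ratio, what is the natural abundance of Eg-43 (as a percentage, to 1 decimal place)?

Let p = fractional abundance of Eg-41. I(M+2)/I(M) = [C(1,1)·p^0·(1−p)] / p^1 = 1·(1−p)/p = 27.2/100.0 = 0.2720
(1−p)/p = 0.2720/1 = 0.2720  ⇒  p = 1/(1 + 0.2720) = 0.7862
Eg-41: 78.6%, Eg-43: 21.4%.

21.4%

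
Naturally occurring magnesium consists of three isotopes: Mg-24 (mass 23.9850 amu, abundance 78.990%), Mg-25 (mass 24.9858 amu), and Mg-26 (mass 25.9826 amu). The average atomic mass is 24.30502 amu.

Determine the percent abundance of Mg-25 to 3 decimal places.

10.000%

The remaining 21.010% is split between Mg-25 (fraction x) and Mg-26 (fraction 0.21010 − x).
Substituting: 24.9858x + 25.9826(0.21010 − x) = 5.3592685
(24.9858 − 25.9826)x = -0.09967576  ⇒  x = 0.10000, y = 0.11010
Mg-25: 10.000%, Mg-26: 11.010%.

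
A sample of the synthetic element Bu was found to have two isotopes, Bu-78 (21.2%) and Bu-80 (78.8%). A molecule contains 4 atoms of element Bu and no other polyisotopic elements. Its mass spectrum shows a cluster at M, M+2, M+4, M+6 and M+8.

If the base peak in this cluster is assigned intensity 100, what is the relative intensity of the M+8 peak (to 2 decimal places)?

92.92

Binomial terms of (0.212 + 0.788)^4: M 0.0020, M+2 0.0300, M+4 0.1674, M+6 0.4149, M+8 0.3856 → M+6 is the base peak.
P(M+6) = C(4,3) × 0.212^1 × 0.788^3 = 4 × 0.2120 × 0.48930387 = 0.414930 (base)
P(M+8) = C(4,4) × 0.212^0 × 0.788^4 = 1 × 1.0000 × 0.38557145 = 0.385571
Relative intensity = 0.385571 / 0.414930 × 100 = 92.92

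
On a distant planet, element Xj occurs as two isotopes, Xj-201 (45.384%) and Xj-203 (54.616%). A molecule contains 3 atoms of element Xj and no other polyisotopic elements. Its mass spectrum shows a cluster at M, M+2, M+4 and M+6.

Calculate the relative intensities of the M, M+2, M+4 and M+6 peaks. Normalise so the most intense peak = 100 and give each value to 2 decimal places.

23.02 : 83.10 : 100.00 : 40.11

Expanding (0.45384 + 0.54616)^3:
P(M) = 0.45384^3 = 0.093478
P(M+2) = 3 × 0.45384^2 × 0.54616^1 = 0.337479
P(M+4) = 3 × 0.45384^1 × 0.54616^2 = 0.406129
P(M+6) = 0.54616^3 = 0.162914
The M+4 peak is largest (0.406129); scaling to 100 gives 23.02 : 83.10 : 100.00 : 40.11.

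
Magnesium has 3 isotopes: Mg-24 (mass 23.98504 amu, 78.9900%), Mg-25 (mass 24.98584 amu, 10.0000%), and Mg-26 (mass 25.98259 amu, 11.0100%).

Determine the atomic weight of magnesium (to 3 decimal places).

The abundance-weighted mean is 0.789900 × 23.98504 + 0.100000 × 24.98584 + 0.110100 × 25.98259
= 18.945783 + 2.498584 + 2.860683 = 24.305050 amu

24.305 amu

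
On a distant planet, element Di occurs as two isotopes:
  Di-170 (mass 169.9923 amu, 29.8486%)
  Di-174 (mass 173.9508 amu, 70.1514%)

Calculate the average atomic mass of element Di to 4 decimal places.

Weight each isotope mass by its fractional abundance: 0.298486 × 169.9923 + 0.701514 × 173.9508
= 50.74032 + 122.02892 = 172.76924 amu

172.7692 amu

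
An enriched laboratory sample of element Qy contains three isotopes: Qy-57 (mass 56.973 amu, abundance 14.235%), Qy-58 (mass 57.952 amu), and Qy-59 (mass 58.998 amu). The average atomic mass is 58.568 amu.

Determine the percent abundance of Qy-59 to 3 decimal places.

72.214%

Let x and y be the fractions of Qy-58 and Qy-59. Then x + y = 1 − 0.14235 = 0.85765 and 57.952x + 58.998y = 58.568 − 0.14235×56.973 = 50.45789345.
Substituting: 57.952x + 58.998(0.85765 − x) = 50.45789345
(57.952 − 58.998)x = -0.14174125  ⇒  x = 0.13551, y = 0.72214
Qy-58: 13.551%, Qy-59: 72.214%.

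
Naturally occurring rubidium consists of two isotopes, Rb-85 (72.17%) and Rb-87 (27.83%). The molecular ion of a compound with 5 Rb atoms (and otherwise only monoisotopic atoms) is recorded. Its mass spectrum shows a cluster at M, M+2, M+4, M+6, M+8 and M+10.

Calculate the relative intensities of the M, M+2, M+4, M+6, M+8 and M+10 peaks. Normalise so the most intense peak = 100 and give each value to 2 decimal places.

51.86 : 100.00 : 77.12 : 29.74 : 5.73 : 0.44

Expanding (0.7217 + 0.2783)^5:
P(M) = 0.7217^5 = 0.195787
P(M+2) = 5 × 0.7217^4 × 0.2783^1 = 0.377494
P(M+4) = 10 × 0.7217^3 × 0.2783^2 = 0.291136
P(M+6) = 10 × 0.7217^2 × 0.2783^3 = 0.112267
P(M+8) = 5 × 0.7217^1 × 0.2783^4 = 0.021646
P(M+10) = 0.2783^5 = 0.001669
The M+2 peak is largest (0.377494); scaling to 100 gives 51.86 : 100.00 : 77.12 : 29.74 : 5.73 : 0.44.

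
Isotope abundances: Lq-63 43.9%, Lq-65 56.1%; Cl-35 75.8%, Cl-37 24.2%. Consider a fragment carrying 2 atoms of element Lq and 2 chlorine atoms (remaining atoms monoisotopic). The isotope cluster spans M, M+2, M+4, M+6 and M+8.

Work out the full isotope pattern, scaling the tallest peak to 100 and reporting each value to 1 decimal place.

Element Lq pattern (n=2): 0.192721 : 0.492558 : 0.314721
Chlorine pattern (n=2): 0.574564 : 0.366872 : 0.058564
Convolve the two distributions (both contribute in 2-u steps):
  M: 0.192721×0.574564 = 0.110731
  M+2: 0.192721×0.366872 + 0.492558×0.574564 = 0.353710
  M+4: 0.192721×0.058564 + 0.492558×0.366872 + 0.314721×0.574564 = 0.372820
  M+6: 0.492558×0.058564 + 0.314721×0.366872 = 0.144308
  M+8: 0.314721×0.058564 = 0.018431
Scale to base peak (0.372820) = 100: 29.7 : 94.9 : 100.0 : 38.7 : 4.9

29.7 : 94.9 : 100.0 : 38.7 : 4.9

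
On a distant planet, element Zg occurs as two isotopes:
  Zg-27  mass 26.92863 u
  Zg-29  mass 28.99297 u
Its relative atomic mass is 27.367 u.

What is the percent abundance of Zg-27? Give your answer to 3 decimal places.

78.765%

Let x be the fractional abundance of Zg-27; then Zg-29 has abundance 1 − x.
26.92863·x + 28.99297·(1 − x) = 27.367
(26.92863 − 28.99297)·x = 27.367 − 28.99297
x = -1.62597 / -2.06434 = 0.78765 → 78.765% Zg-27, 21.235% Zg-29.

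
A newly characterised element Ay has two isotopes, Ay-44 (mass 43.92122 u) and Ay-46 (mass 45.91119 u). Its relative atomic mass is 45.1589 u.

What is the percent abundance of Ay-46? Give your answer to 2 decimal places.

62.20%

With x = fraction of Ay-44 (so Ay-46 is 1 − x):
43.92122·x + 45.91119·(1 − x) = 45.1589
(43.92122 − 45.91119)·x = 45.1589 − 45.91119
x = -0.75229 / -1.98997 = 0.37804 → 37.80% Ay-44, 62.20% Ay-46.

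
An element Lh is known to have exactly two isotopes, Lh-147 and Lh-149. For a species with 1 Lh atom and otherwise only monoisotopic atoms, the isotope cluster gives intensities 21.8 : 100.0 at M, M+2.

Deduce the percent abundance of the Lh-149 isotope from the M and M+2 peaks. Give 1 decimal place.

82.1%

Write p for the Lh-147 fraction. I(M+2)/I(M) = [C(1,1)·p^0·(1−p)] / p^1 = 1·(1−p)/p = 100.0/21.8 = 4.5872
(1−p)/p = 4.5872/1 = 4.5872  ⇒  p = 1/(1 + 4.5872) = 0.1790
Lh-147: 17.9%, Lh-149: 82.1%.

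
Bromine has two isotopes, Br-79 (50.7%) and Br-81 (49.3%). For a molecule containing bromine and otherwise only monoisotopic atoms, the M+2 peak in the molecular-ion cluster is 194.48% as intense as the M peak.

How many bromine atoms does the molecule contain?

The M+2/M ratio from n Br atoms is n · q/p = n · 0.493/0.507.
n = 1.9448 × 0.507/0.493 = 2.00 ≈ 2

2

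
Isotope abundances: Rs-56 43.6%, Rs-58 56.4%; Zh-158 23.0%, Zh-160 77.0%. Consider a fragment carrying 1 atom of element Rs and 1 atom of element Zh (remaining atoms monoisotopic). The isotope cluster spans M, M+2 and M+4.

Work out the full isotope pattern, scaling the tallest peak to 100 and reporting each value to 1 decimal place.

21.5 : 100.0 : 93.3

Element Rs pattern (n=1): 0.4360 : 0.5640
Element Zh pattern (n=1): 0.2300 : 0.7700
Convolve the two distributions (both contribute in 2-u steps):
  M: 0.4360×0.2300 = 0.100280
  M+2: 0.4360×0.7700 + 0.5640×0.2300 = 0.465440
  M+4: 0.5640×0.7700 = 0.434280
Scale to base peak (0.465440) = 100: 21.5 : 100.0 : 93.3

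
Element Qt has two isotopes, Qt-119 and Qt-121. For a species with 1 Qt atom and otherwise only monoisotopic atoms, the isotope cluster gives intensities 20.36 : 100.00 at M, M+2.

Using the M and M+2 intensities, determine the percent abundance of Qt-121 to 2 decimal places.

Let p = fractional abundance of Qt-119. I(M+2)/I(M) = [C(1,1)·p^0·(1−p)] / p^1 = 1·(1−p)/p = 100.00/20.36 = 4.9116
(1−p)/p = 4.9116/1 = 4.9116  ⇒  p = 1/(1 + 4.9116) = 0.1692
Qt-119: 16.92%, Qt-121: 83.08%.

83.08%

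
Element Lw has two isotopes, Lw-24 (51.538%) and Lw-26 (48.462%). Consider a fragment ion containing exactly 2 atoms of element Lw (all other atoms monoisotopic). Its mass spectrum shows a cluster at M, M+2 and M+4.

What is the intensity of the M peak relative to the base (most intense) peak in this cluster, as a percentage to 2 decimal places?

(0.51538 + 0.48462)^2 gives M 0.2656, M+2 0.4995, M+4 0.2349; the largest is M+2.
P(M+2) = C(2,1) × 0.51538^1 × 0.48462^1 = 2 × 0.51538 × 0.48462 = 0.499527 (base)
P(M) = C(2,0) × 0.51538^2 × 0.48462^0 = 1 × 0.26561654 × 1.0000 = 0.265617
Relative intensity = 0.265617 / 0.499527 × 100 = 53.17

53.17%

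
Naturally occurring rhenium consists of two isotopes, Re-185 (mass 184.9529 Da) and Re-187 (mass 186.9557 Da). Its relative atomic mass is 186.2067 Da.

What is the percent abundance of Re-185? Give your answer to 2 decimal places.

Writing the weighted mean with unknown fraction x of Re-185:
184.9529·x + 186.9557·(1 − x) = 186.2067
(184.9529 − 186.9557)·x = 186.2067 − 186.9557
x = -0.7490 / -2.0028 = 0.37398 → 37.40% Re-185, 62.60% Re-187.

37.40%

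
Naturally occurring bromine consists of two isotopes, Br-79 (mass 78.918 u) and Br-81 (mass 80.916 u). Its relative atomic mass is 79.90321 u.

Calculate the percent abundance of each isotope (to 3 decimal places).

Writing the weighted mean with unknown fraction x of Br-79:
78.918·x + 80.916·(1 − x) = 79.90321
(78.918 − 80.916)·x = 79.90321 − 80.916
x = -1.01279 / -1.998 = 0.50690 → 50.690% Br-79, 49.310% Br-81.

Br-79: 50.690%, Br-81: 49.310%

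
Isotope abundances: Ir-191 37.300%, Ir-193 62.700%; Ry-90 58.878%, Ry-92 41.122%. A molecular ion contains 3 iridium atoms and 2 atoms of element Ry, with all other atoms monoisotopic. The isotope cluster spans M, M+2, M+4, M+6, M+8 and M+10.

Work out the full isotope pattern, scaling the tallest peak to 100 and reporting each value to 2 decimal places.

Iridium pattern (n=3): 0.05189512 : 0.26170165 : 0.43991135 : 0.24649188
Element Ry pattern (n=2): 0.34666189 : 0.48423622 : 0.16910189
Convolve the two distributions (both contribute in 2-u steps):
  M: 0.05189512×0.34666189 = 0.017990
  M+2: 0.05189512×0.48423622 + 0.26170165×0.34666189 = 0.115851
  M+4: 0.05189512×0.16910189 + 0.26170165×0.48423622 + 0.43991135×0.34666189 = 0.288001
  M+6: 0.26170165×0.16910189 + 0.43991135×0.48423622 + 0.24649188×0.34666189 = 0.342725
  M+8: 0.43991135×0.16910189 + 0.24649188×0.48423622 = 0.193750
  M+10: 0.24649188×0.16910189 = 0.041682
Scale to base peak (0.342725) = 100: 5.25 : 33.80 : 84.03 : 100.00 : 56.53 : 12.16

5.25 : 33.80 : 84.03 : 100.00 : 56.53 : 12.16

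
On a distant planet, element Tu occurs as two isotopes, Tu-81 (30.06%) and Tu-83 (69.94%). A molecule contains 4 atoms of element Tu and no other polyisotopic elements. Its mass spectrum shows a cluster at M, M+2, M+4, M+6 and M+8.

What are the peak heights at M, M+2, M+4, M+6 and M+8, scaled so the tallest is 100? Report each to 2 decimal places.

The 4 Tu atoms are independent, so intensities follow the terms of (0.3006 + 0.6994)^4.
P(M) = 0.3006^4 = 0.008165
P(M+2) = 4 × 0.3006^3 × 0.6994^1 = 0.075989
P(M+4) = 6 × 0.3006^2 × 0.6994^2 = 0.265204
P(M+6) = 4 × 0.3006^1 × 0.6994^3 = 0.411364
P(M+8) = 0.6994^4 = 0.239278
The M+6 peak is largest (0.411364); scaling to 100 gives 1.98 : 18.47 : 64.47 : 100.00 : 58.17.

1.98 : 18.47 : 64.47 : 100.00 : 58.17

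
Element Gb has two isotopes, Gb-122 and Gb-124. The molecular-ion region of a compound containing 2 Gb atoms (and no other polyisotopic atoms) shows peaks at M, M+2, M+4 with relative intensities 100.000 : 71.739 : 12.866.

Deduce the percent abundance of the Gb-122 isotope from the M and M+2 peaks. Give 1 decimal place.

If p is the fraction of Gb that is Gb-122, then I(M+2)/I(M) = [C(2,1)·p^1·(1−p)] / p^2 = 2·(1−p)/p = 71.739/100.000 = 0.7174
(1−p)/p = 0.7174/2 = 0.3587  ⇒  p = 1/(1 + 0.3587) = 0.7360
Gb-122: 73.6%, Gb-124: 26.4%.

73.6%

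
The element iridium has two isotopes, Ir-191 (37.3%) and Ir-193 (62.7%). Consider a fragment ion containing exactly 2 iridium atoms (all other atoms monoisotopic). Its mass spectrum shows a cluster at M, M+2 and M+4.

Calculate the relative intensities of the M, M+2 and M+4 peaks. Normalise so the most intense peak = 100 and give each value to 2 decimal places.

Each Ir atom is independently Ir-191 (p = 0.373) or Ir-193 (q = 0.627); the cluster is the binomial expansion (p + q)^2.
P(M) = 0.373^2 = 0.139129
P(M+2) = 2 × 0.373^1 × 0.627^1 = 0.467742
P(M+4) = 0.627^2 = 0.393129
The M+2 peak is largest (0.467742); scaling to 100 gives 29.74 : 100.00 : 84.05.

29.74 : 100.00 : 84.05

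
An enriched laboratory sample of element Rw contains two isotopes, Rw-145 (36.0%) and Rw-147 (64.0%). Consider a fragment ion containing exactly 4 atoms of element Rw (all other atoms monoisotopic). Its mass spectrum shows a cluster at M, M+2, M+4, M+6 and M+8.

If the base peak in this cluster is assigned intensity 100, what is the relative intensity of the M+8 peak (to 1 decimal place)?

Binomial terms of (0.360 + 0.640)^4: M 0.0168, M+2 0.1194, M+4 0.3185, M+6 0.3775, M+8 0.1678 → M+6 is the base peak.
P(M+6) = C(4,3) × 0.360^1 × 0.640^3 = 4 × 0.3600 × 0.262144 = 0.377487 (base)
P(M+8) = C(4,4) × 0.360^0 × 0.640^4 = 1 × 1.0000 × 0.16777216 = 0.167772
Relative intensity = 0.167772 / 0.377487 × 100 = 44.4

44.4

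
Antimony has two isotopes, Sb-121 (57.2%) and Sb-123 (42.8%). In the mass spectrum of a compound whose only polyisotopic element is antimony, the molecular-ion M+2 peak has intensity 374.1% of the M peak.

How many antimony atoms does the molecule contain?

With n Sb atoms, P(M+2)/P(M) = C(n,1)·p^(n−1)q / p^n = n·q/p = n · 0.428/0.572.
n = 3.741 × 0.572/0.428 = 5.00 ≈ 5

5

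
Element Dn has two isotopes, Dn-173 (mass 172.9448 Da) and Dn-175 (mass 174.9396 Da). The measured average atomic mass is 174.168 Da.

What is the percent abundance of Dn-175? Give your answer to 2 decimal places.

Let x be the fractional abundance of Dn-173; then Dn-175 has abundance 1 − x.
172.9448·x + 174.9396·(1 − x) = 174.168
(172.9448 − 174.9396)·x = 174.168 − 174.9396
x = -0.7716 / -1.9948 = 0.38681 → 38.68% Dn-173, 61.32% Dn-175.

61.32%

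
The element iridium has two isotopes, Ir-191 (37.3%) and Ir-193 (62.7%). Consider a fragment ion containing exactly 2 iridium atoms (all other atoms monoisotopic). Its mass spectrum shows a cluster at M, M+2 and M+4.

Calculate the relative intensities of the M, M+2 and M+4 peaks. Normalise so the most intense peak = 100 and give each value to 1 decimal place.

Each Ir atom is independently Ir-191 (p = 0.373) or Ir-193 (q = 0.627); the cluster is the binomial expansion (p + q)^2.
P(M) = 0.373^2 = 0.139129
P(M+2) = 2 × 0.373^1 × 0.627^1 = 0.467742
P(M+4) = 0.627^2 = 0.393129
The M+2 peak is largest (0.467742); scaling to 100 gives 29.7 : 100.0 : 84.0.

29.7 : 100.0 : 84.0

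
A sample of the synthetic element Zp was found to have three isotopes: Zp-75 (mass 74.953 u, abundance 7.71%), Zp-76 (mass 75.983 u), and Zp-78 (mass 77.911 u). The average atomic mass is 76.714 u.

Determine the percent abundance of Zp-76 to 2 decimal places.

Let x and y be the fractions of Zp-76 and Zp-78. Then x + y = 1 − 0.0771 = 0.9229 and 75.983x + 77.911y = 76.714 − 0.0771×74.953 = 70.9351237.
Substituting: 75.983x + 77.911(0.9229 − x) = 70.9351237
(75.983 − 77.911)x = -0.9689382  ⇒  x = 0.50256, y = 0.42034
Zp-76: 50.26%, Zp-78: 42.03%.

50.26%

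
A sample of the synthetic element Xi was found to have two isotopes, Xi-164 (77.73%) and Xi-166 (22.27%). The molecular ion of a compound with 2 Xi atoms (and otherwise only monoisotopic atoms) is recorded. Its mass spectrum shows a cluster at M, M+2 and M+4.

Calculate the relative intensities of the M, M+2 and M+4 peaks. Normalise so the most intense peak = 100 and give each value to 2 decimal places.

100.00 : 57.30 : 8.21

Each Xi atom is independently Xi-164 (p = 0.7773) or Xi-166 (q = 0.2227); the cluster is the binomial expansion (p + q)^2.
P(M) = 0.7773^2 = 0.604195
P(M+2) = 2 × 0.7773^1 × 0.2227^1 = 0.346209
P(M+4) = 0.2227^2 = 0.049595
The M peak is largest (0.604195); scaling to 100 gives 100.00 : 57.30 : 8.21.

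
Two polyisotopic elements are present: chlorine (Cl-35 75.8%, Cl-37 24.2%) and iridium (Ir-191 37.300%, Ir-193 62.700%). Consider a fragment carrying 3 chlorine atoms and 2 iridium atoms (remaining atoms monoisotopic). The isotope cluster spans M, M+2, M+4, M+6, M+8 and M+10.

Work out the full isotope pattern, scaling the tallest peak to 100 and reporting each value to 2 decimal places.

15.74 : 68.01 : 100.00 : 59.31 : 15.33 : 1.45

Chlorine pattern (n=3): 0.43551951 : 0.41713346 : 0.13317454 : 0.01417249
Iridium pattern (n=2): 0.139129 : 0.467742 : 0.393129
Convolve the two distributions (both contribute in 2-u steps):
  M: 0.43551951×0.139129 = 0.060593
  M+2: 0.43551951×0.467742 + 0.41713346×0.139129 = 0.261746
  M+4: 0.43551951×0.393129 + 0.41713346×0.467742 + 0.13317454×0.139129 = 0.384855
  M+6: 0.41713346×0.393129 + 0.13317454×0.467742 + 0.01417249×0.139129 = 0.228250
  M+8: 0.13317454×0.393129 + 0.01417249×0.467742 = 0.058984
  M+10: 0.01417249×0.393129 = 0.005572
Scale to base peak (0.384855) = 100: 15.74 : 68.01 : 100.00 : 59.31 : 15.33 : 1.45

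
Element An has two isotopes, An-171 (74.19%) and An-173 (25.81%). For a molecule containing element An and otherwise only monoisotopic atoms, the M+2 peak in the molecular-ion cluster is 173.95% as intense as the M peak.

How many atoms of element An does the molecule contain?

With n An atoms, P(M+2)/P(M) = C(n,1)·p^(n−1)q / p^n = n·q/p = n · 0.2581/0.7419.
n = 1.7395 × 0.7419/0.2581 = 5.00 ≈ 5

5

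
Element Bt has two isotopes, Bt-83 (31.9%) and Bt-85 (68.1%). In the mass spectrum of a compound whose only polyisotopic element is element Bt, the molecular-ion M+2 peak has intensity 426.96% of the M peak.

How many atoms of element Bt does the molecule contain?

The M+2/M ratio from n Bt atoms is n · q/p = n · 0.681/0.319.
n = 4.2696 × 0.319/0.681 = 2.00 ≈ 2

2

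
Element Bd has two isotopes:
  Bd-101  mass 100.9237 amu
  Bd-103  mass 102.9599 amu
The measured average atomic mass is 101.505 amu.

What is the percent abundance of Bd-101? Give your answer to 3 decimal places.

Writing the weighted mean with unknown fraction x of Bd-101:
100.9237·x + 102.9599·(1 − x) = 101.505
(100.9237 − 102.9599)·x = 101.505 − 102.9599
x = -1.4549 / -2.0362 = 0.71452 → 71.452% Bd-101, 28.548% Bd-103.

71.452%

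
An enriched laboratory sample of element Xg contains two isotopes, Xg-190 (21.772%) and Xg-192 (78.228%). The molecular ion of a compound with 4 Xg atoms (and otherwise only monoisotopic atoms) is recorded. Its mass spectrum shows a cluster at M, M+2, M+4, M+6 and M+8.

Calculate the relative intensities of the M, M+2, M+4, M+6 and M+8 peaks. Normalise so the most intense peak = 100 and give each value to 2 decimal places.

Expanding (0.21772 + 0.78228)^4:
P(M) = 0.21772^4 = 0.002247
P(M+2) = 4 × 0.21772^3 × 0.78228^1 = 0.032294
P(M+4) = 6 × 0.21772^2 × 0.78228^2 = 0.174049
P(M+6) = 4 × 0.21772^1 × 0.78228^3 = 0.416913
P(M+8) = 0.78228^4 = 0.374497
The M+6 peak is largest (0.416913); scaling to 100 gives 0.54 : 7.75 : 41.75 : 100.00 : 89.83.

0.54 : 7.75 : 41.75 : 100.00 : 89.83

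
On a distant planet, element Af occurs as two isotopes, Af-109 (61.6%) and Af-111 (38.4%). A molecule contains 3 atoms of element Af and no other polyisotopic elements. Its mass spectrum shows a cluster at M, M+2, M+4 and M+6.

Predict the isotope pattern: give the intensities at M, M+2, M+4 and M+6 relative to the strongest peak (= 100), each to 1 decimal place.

The 3 Af atoms are independent, so intensities follow the terms of (0.616 + 0.384)^3.
P(M) = 0.616^3 = 0.233745
P(M+2) = 3 × 0.616^2 × 0.384^1 = 0.437133
P(M+4) = 3 × 0.616^1 × 0.384^2 = 0.272499
P(M+6) = 0.384^3 = 0.056623
The M+2 peak is largest (0.437133); scaling to 100 gives 53.5 : 100.0 : 62.3 : 13.0.

53.5 : 100.0 : 62.3 : 13.0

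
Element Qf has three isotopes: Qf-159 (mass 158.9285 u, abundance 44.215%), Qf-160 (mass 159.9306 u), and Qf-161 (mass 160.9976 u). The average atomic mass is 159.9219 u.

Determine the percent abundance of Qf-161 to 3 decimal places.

Let x and y be the fractions of Qf-160 and Qf-161. Then x + y = 1 − 0.44215 = 0.55785 and 159.9306x + 160.9976y = 159.9219 − 0.44215×158.9285 = 89.651663725.
Substituting: 159.9306x + 160.9976(0.55785 − x) = 89.651663725
(159.9306 − 160.9976)x = -0.160847435  ⇒  x = 0.15075, y = 0.40710
Qf-160: 15.075%, Qf-161: 40.710%.

40.710%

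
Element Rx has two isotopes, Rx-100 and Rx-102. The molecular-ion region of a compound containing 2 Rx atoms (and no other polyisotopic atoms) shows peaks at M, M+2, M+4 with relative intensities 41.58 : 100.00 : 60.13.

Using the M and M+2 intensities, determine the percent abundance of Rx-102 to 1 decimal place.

54.6%

Write p for the Rx-100 fraction. I(M+2)/I(M) = [C(2,1)·p^1·(1−p)] / p^2 = 2·(1−p)/p = 100.00/41.58 = 2.4050
(1−p)/p = 2.4050/2 = 1.2025  ⇒  p = 1/(1 + 1.2025) = 0.4540
Rx-100: 45.4%, Rx-102: 54.6%.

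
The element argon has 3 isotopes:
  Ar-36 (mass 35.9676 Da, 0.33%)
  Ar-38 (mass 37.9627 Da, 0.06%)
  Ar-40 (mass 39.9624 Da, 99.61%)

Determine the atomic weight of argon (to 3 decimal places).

39.948 Da

Weight each isotope mass by its fractional abundance: 0.0033 × 35.9676 + 0.0006 × 37.9627 + 0.9961 × 39.9624
= 0.11869 + 0.02278 + 39.80655 = 39.94802 Da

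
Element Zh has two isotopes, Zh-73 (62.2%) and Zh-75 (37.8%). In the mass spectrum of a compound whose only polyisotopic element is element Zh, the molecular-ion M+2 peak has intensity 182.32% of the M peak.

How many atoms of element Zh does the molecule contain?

3

The M+2/M ratio from n Zh atoms is n · q/p = n · 0.378/0.622.
n = 1.8232 × 0.622/0.378 = 3.00 ≈ 3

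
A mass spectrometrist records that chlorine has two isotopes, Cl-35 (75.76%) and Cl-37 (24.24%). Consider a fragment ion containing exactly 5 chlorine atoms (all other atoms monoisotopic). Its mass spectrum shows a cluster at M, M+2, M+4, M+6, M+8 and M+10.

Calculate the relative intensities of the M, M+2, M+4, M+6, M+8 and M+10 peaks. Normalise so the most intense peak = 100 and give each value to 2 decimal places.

62.51 : 100.00 : 63.99 : 20.47 : 3.28 : 0.21

The 5 Cl atoms are independent, so intensities follow the terms of (0.7576 + 0.2424)^5.
P(M) = 0.7576^5 = 0.249574
P(M+2) = 5 × 0.7576^4 × 0.2424^1 = 0.399266
P(M+4) = 10 × 0.7576^3 × 0.2424^2 = 0.255497
P(M+6) = 10 × 0.7576^2 × 0.2424^3 = 0.081748
P(M+8) = 5 × 0.7576^1 × 0.2424^4 = 0.013078
P(M+10) = 0.2424^5 = 0.000837
The M+2 peak is largest (0.399266); scaling to 100 gives 62.51 : 100.00 : 63.99 : 20.47 : 3.28 : 0.21.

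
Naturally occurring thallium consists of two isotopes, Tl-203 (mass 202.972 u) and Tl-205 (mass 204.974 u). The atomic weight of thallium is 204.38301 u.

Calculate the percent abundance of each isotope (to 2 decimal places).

Writing the weighted mean with unknown fraction x of Tl-203:
202.972·x + 204.974·(1 − x) = 204.38301
(202.972 − 204.974)·x = 204.38301 − 204.974
x = -0.59099 / -2.002 = 0.29520 → 29.52% Tl-203, 70.48% Tl-205.

Tl-203: 29.52%, Tl-205: 70.48%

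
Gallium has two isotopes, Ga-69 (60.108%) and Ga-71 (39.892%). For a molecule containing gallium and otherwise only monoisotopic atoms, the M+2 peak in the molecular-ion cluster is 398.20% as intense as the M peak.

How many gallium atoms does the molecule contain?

6

For n independent Ga atoms, I(M+2)/I(M) = n · (abundance Ga-71) / (abundance Ga-69) = n · 0.39892/0.60108.
n = 3.9820 × 0.60108/0.39892 = 6.00 ≈ 6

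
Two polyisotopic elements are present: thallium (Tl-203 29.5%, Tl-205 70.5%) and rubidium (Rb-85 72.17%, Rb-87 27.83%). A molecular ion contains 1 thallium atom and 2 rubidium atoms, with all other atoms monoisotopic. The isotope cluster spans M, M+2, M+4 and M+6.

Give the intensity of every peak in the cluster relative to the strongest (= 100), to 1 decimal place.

31.6 : 100.0 : 63.0 : 11.2

Thallium pattern (n=1): 0.2950 : 0.7050
Rubidium pattern (n=2): 0.52085089 : 0.40169822 : 0.07745089
Convolve the two distributions (both contribute in 2-u steps):
  M: 0.2950×0.52085089 = 0.153651
  M+2: 0.2950×0.40169822 + 0.7050×0.52085089 = 0.485701
  M+4: 0.2950×0.07745089 + 0.7050×0.40169822 = 0.306045
  M+6: 0.7050×0.07745089 = 0.054603
Scale to base peak (0.485701) = 100: 31.6 : 100.0 : 63.0 : 11.2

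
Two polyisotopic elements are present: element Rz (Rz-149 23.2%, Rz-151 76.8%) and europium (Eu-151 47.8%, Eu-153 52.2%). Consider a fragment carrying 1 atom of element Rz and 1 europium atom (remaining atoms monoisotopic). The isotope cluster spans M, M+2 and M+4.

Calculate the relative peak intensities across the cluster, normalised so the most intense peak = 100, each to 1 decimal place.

22.7 : 100.0 : 82.1

Element Rz pattern (n=1): 0.2320 : 0.7680
Europium pattern (n=1): 0.4780 : 0.5220
Convolve the two distributions (both contribute in 2-u steps):
  M: 0.2320×0.4780 = 0.110896
  M+2: 0.2320×0.5220 + 0.7680×0.4780 = 0.488208
  M+4: 0.7680×0.5220 = 0.400896
Scale to base peak (0.488208) = 100: 22.7 : 100.0 : 82.1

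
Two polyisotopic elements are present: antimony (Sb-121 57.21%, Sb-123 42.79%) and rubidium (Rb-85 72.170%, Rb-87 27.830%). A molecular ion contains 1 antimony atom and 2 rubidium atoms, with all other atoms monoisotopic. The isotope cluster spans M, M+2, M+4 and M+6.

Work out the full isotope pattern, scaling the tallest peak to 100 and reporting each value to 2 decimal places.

65.82 : 100.00 : 47.76 : 7.32

Antimony pattern (n=1): 0.5721 : 0.4279
Rubidium pattern (n=2): 0.52085089 : 0.40169822 : 0.07745089
Convolve the two distributions (both contribute in 2-u steps):
  M: 0.5721×0.52085089 = 0.297979
  M+2: 0.5721×0.40169822 + 0.4279×0.52085089 = 0.452684
  M+4: 0.5721×0.07745089 + 0.4279×0.40169822 = 0.216196
  M+6: 0.4279×0.07745089 = 0.033141
Scale to base peak (0.452684) = 100: 65.82 : 100.00 : 47.76 : 7.32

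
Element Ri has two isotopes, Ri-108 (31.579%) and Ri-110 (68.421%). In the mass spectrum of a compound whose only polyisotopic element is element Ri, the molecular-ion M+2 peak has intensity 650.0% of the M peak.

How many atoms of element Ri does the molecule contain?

3

With n Ri atoms, P(M+2)/P(M) = C(n,1)·p^(n−1)q / p^n = n·q/p = n · 0.68421/0.31579.
n = 6.500 × 0.31579/0.68421 = 3.00 ≈ 3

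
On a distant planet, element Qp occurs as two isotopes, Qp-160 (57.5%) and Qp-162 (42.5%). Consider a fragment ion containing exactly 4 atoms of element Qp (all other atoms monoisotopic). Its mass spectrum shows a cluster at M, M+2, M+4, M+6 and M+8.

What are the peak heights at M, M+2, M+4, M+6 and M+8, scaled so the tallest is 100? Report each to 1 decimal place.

30.5 : 90.2 : 100.0 : 49.3 : 9.1

The 4 Qp atoms are independent, so intensities follow the terms of (0.575 + 0.425)^4.
P(M) = 0.575^4 = 0.109313
P(M+2) = 4 × 0.575^3 × 0.425^1 = 0.323186
P(M+4) = 6 × 0.575^2 × 0.425^2 = 0.358315
P(M+6) = 4 × 0.575^1 × 0.425^3 = 0.176561
P(M+8) = 0.425^4 = 0.032625
The M+4 peak is largest (0.358315); scaling to 100 gives 30.5 : 90.2 : 100.0 : 49.3 : 9.1.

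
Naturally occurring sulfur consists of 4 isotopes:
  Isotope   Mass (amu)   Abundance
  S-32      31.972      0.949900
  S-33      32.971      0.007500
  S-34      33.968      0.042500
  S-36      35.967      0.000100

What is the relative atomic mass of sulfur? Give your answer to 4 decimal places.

32.0647 amu

Average mass = Σ (abundance × isotope mass) = 0.949900 × 31.972 + 0.007500 × 32.971 + 0.042500 × 33.968 + 0.000100 × 35.967
= 30.37020 + 0.24728 + 1.44364 + 0.00360 = 32.06472 amu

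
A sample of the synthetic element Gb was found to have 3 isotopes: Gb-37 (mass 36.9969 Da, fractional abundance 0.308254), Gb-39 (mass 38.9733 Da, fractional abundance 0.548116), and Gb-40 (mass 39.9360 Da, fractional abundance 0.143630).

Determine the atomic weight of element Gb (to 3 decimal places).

Average mass = Σ (abundance × isotope mass) = 0.308254 × 36.9969 + 0.548116 × 38.9733 + 0.143630 × 39.9360
= 11.40444 + 21.36189 + 5.73601 = 38.50234 Da

38.502 Da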